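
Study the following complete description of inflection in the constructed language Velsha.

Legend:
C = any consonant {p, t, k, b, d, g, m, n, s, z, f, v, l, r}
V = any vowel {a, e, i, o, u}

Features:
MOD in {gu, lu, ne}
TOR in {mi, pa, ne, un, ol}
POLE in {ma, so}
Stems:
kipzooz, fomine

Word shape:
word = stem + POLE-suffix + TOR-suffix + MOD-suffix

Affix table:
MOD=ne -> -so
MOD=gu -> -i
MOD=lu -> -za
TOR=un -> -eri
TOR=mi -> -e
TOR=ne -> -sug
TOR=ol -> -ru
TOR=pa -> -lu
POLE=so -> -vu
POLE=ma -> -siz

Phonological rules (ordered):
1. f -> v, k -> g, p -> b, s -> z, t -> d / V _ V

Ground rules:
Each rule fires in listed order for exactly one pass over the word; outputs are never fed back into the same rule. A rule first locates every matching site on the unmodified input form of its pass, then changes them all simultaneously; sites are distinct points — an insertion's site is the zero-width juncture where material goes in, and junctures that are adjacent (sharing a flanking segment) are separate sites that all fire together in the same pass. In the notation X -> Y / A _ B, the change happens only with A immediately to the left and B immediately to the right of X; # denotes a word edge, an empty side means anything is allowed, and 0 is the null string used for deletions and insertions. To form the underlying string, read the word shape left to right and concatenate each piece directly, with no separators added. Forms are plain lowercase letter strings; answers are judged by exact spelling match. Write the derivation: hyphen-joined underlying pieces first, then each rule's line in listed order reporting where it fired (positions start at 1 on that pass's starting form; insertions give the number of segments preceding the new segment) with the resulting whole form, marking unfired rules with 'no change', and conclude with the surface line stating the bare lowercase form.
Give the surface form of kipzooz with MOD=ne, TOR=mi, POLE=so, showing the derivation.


underlying: kipzooz-vu-e-so
1. f -> v, k -> g, p -> b, s -> z, t -> d / V _ V: fires at position(s) 11: kipzoozvuezo
surface: kipzoozvuezo


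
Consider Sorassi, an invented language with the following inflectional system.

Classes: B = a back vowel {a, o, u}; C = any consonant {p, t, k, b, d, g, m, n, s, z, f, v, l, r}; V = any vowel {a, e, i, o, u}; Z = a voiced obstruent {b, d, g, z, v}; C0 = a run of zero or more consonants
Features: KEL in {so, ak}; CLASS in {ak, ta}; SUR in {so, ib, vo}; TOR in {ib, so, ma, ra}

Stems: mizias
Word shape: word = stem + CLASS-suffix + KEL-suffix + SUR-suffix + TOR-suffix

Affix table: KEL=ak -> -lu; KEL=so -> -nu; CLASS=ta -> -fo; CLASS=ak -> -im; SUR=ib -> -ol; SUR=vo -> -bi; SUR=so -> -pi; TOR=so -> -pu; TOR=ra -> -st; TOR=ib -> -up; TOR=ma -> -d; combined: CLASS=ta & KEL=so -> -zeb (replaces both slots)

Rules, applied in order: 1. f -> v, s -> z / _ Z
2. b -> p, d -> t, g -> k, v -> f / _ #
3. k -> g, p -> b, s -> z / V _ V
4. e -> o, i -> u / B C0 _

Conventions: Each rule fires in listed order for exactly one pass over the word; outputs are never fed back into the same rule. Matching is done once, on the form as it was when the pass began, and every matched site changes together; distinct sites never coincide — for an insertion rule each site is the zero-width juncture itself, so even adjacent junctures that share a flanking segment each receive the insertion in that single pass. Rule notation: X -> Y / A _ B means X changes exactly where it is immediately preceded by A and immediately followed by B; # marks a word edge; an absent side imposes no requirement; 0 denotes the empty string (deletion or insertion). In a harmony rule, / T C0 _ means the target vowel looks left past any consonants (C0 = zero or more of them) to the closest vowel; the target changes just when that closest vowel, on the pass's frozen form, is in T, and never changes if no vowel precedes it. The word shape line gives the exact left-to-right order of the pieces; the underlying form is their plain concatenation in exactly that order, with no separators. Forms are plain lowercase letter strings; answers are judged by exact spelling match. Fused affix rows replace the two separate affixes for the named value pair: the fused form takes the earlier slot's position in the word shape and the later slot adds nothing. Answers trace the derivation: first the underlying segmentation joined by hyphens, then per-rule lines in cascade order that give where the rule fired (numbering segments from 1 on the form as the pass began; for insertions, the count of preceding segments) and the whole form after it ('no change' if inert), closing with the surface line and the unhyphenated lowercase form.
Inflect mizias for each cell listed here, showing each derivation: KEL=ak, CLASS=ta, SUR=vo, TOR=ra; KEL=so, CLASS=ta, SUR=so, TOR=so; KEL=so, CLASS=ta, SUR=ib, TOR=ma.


cell KEL=ak, CLASS=ta, SUR=vo, TOR=ra:
underlying: mizias-fo-lu-bi-st
1. f -> v, s -> z / _ Z: no change
2. b -> p, d -> t, g -> k, v -> f / _ #: no change
3. k -> g, p -> b, s -> z / V _ V: no change
4. e -> o, i -> u / B C0 _: fires at position(s) 12: miziasfolubust
surface: miziasfolubust

cell KEL=so, CLASS=ta, SUR=so, TOR=so:
underlying: mizias-zeb-pi-pu
1. f -> v, s -> z / _ Z: fires at position(s) 6: miziazzebpipu
2. b -> p, d -> t, g -> k, v -> f / _ #: no change
3. k -> g, p -> b, s -> z / V _ V: fires at position(s) 12: miziazzebpibu
4. e -> o, i -> u / B C0 _: fires at position(s) 8: miziazzobpibu
surface: miziazzobpibu

cell KEL=so, CLASS=ta, SUR=ib, TOR=ma:
underlying: mizias-zeb-ol-d
1. f -> v, s -> z / _ Z: fires at position(s) 6: miziazzebold
2. b -> p, d -> t, g -> k, v -> f / _ #: fires at position(s) 12: miziazzebolt
3. k -> g, p -> b, s -> z / V _ V: no change
4. e -> o, i -> u / B C0 _: fires at position(s) 8: miziazzobolt
surface: miziazzobolt


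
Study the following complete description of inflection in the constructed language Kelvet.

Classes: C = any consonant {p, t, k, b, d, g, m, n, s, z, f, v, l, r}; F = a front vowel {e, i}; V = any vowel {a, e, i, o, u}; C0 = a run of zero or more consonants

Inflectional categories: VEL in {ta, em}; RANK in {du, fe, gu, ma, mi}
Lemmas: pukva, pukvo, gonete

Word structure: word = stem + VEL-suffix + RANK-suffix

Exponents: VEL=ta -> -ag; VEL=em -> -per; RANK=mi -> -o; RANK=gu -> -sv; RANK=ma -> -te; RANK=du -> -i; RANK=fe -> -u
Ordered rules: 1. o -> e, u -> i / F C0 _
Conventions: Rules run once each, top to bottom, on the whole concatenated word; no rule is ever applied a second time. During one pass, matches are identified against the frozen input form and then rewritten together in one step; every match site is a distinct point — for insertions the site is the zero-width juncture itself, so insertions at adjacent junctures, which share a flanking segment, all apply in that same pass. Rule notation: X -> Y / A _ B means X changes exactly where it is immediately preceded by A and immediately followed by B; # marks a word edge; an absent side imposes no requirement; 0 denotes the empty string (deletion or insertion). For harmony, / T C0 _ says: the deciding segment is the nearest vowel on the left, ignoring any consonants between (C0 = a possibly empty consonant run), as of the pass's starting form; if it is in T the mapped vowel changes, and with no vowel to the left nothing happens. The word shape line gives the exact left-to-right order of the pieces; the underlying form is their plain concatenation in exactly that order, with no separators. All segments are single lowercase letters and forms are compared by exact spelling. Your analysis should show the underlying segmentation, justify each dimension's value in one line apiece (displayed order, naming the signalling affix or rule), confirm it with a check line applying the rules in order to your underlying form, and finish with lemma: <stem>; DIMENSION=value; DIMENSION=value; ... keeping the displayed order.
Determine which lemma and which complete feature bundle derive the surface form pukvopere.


underlying: pukvo-per-o
VEL=em - signalled by the affix -per
RANK=mi - signalled by the affix -o
check: pukvopero -> pukvopere
lemma: pukvo; VEL=em; RANK=mi


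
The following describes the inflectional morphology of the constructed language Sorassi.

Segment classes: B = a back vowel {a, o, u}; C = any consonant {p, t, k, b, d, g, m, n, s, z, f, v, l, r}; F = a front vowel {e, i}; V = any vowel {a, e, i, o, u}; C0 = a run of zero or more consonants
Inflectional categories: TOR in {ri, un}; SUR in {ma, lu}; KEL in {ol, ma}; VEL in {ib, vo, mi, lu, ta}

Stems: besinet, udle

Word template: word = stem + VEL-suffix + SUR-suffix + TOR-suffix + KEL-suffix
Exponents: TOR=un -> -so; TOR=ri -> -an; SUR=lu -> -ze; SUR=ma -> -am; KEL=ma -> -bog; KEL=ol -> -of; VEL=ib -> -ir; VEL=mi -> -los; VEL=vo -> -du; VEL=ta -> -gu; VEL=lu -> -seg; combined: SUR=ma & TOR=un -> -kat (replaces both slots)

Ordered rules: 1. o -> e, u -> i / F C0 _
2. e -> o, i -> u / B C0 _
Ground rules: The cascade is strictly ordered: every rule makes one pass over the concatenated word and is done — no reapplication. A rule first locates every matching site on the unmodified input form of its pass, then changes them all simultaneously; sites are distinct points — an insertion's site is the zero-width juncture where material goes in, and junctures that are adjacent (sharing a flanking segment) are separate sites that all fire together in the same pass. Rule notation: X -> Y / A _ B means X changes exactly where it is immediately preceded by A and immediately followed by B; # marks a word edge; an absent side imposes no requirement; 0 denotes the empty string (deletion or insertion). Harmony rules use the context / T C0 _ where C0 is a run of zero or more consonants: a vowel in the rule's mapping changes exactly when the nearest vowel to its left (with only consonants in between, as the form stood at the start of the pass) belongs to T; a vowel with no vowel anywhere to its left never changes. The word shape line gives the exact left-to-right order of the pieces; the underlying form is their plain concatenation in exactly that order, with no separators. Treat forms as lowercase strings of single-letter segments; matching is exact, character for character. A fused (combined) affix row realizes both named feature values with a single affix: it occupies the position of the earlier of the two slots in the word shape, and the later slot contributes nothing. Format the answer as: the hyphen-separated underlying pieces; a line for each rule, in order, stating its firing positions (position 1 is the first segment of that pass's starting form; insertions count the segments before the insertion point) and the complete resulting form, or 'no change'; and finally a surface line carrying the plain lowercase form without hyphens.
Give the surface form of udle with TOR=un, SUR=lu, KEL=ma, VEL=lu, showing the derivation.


underlying: udle-seg-ze-so-bog
1. o -> e, u -> i / F C0 _: fires at position(s) 11: udlesegzesebog
2. e -> o, i -> u / B C0 _: fires at position(s) 4: udlosegzesebog
surface: udlosegzesebog


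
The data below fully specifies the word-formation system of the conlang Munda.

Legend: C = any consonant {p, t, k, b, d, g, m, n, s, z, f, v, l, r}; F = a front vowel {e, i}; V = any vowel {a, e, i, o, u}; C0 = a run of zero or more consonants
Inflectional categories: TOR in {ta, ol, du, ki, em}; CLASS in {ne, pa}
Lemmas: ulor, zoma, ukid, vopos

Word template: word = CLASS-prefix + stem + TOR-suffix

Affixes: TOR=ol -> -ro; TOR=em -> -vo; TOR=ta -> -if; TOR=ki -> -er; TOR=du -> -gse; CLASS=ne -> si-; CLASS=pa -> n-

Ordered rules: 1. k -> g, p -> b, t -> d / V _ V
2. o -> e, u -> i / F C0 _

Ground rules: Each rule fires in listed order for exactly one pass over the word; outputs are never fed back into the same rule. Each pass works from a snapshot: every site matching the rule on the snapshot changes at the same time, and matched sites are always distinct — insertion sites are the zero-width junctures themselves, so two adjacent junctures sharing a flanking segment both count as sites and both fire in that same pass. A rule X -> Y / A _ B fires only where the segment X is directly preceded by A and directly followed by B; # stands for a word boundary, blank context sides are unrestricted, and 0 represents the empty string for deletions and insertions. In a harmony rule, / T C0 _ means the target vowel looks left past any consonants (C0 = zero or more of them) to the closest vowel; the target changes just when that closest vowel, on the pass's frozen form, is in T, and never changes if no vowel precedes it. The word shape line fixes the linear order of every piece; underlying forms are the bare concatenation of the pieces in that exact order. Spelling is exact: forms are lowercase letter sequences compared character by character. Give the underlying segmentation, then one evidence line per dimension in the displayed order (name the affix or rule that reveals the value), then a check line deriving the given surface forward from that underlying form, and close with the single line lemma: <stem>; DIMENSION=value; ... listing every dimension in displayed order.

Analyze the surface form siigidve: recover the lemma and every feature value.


underlying: si-ukid-vo
TOR=em - signalled by the affix -vo
CLASS=ne - signalled by the affix si-
check: siukidvo -> siugidvo -> siigidve
lemma: ukid; TOR=em; CLASS=ne


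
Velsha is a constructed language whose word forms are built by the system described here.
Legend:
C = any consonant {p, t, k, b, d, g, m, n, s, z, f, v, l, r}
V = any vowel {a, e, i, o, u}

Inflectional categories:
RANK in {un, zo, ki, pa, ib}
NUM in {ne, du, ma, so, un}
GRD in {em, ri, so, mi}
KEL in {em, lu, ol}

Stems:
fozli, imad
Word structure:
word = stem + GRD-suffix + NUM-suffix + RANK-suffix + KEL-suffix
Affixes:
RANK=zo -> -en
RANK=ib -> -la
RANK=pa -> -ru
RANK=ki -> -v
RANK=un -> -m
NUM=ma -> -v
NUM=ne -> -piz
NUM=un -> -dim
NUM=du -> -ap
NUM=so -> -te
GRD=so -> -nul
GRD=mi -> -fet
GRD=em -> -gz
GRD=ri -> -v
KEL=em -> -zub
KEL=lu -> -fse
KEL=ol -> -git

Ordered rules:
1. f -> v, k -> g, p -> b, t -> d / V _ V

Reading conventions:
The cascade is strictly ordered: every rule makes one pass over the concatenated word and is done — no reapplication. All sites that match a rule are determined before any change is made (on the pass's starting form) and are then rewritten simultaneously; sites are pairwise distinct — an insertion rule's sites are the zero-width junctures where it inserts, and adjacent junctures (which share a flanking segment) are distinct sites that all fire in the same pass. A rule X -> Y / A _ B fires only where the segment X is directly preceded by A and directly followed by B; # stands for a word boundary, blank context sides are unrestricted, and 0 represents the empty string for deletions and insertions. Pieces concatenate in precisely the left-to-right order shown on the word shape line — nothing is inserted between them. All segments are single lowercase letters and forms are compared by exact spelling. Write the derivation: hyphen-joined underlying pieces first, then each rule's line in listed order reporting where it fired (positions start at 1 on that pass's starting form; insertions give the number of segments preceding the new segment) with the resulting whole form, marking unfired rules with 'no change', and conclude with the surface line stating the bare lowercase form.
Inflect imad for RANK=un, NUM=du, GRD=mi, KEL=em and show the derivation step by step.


underlying: imad-fet-ap-m-zub
1. f -> v, k -> g, p -> b, t -> d / V _ V: fires at position(s) 7: imadfedapmzub
surface: imadfedapmzub


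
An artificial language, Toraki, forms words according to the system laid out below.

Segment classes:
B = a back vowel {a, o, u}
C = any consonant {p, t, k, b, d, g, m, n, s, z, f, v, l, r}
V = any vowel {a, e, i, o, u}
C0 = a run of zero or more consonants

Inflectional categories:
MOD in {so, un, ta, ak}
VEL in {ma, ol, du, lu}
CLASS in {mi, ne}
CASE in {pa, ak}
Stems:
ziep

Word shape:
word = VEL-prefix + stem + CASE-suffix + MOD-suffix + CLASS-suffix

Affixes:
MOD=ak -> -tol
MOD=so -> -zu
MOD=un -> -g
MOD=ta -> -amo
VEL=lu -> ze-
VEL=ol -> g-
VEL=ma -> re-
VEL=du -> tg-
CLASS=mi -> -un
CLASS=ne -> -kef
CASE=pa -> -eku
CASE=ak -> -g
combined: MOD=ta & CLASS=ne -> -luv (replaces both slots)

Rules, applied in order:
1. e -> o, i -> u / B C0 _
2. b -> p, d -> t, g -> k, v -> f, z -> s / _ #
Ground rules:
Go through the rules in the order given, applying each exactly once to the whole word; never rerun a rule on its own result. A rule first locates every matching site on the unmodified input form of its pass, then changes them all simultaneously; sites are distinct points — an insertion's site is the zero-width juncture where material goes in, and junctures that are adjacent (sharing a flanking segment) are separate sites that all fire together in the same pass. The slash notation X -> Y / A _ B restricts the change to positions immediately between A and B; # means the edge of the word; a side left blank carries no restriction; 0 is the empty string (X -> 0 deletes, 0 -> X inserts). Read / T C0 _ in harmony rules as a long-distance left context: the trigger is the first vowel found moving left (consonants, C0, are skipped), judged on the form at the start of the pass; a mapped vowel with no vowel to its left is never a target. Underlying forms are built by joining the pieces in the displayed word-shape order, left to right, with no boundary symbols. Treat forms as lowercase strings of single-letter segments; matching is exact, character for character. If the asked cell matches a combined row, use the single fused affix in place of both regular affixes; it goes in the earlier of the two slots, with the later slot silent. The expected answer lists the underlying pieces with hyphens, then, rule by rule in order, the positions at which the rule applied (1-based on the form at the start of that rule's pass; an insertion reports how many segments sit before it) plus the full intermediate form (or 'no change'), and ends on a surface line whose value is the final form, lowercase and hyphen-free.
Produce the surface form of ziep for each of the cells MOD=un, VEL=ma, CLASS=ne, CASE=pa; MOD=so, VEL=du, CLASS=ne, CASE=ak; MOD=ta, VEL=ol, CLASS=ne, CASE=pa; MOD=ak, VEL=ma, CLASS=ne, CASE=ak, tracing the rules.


cell MOD=un, VEL=ma, CLASS=ne, CASE=pa:
underlying: re-ziep-eku-g-kef
1. e -> o, i -> u / B C0 _: fires at position(s) 12: reziepekugkof
2. b -> p, d -> t, g -> k, v -> f, z -> s / _ #: no change
surface: reziepekugkof

cell MOD=so, VEL=du, CLASS=ne, CASE=ak:
underlying: tg-ziep-g-zu-kef
1. e -> o, i -> u / B C0 _: fires at position(s) 11: tgziepgzukof
2. b -> p, d -> t, g -> k, v -> f, z -> s / _ #: no change
surface: tgziepgzukof

cell MOD=ta, VEL=ol, CLASS=ne, CASE=pa:
underlying: g-ziep-eku-luv
1. e -> o, i -> u / B C0 _: no change
2. b -> p, d -> t, g -> k, v -> f, z -> s / _ #: fires at position(s) 11: gziepekuluf
surface: gziepekuluf

cell MOD=ak, VEL=ma, CLASS=ne, CASE=ak:
underlying: re-ziep-g-tol-kef
1. e -> o, i -> u / B C0 _: fires at position(s) 12: reziepgtolkof
2. b -> p, d -> t, g -> k, v -> f, z -> s / _ #: no change
surface: reziepgtolkof


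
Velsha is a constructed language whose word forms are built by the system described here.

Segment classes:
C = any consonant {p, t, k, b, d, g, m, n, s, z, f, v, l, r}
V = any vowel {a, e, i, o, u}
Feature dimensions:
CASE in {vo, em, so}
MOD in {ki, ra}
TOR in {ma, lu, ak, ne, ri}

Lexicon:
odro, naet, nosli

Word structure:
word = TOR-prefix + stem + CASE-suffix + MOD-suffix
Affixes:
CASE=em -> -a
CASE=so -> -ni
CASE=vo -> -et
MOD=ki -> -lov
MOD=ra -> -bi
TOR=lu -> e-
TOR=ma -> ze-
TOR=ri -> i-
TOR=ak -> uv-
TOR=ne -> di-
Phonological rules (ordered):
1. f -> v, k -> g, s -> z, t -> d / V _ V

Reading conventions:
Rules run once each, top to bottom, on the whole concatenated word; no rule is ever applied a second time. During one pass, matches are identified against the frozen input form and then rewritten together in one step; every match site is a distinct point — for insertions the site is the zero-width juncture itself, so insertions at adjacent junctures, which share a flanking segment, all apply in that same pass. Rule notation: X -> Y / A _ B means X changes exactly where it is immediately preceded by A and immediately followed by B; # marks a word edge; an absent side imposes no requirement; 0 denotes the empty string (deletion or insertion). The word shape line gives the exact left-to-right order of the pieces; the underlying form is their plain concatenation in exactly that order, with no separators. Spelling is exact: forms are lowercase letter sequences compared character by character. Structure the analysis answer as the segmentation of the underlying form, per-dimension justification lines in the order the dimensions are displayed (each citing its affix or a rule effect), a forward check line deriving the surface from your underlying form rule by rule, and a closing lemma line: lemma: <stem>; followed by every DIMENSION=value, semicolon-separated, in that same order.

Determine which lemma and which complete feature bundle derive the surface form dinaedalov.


underlying: di-naet-a-lov
CASE=em - signalled by the affix -a
MOD=ki - signalled by the affix -lov
TOR=ne - signalled by the affix di-
check: dinaetalov -> dinaedalov
lemma: naet; CASE=em; MOD=ki; TOR=ne


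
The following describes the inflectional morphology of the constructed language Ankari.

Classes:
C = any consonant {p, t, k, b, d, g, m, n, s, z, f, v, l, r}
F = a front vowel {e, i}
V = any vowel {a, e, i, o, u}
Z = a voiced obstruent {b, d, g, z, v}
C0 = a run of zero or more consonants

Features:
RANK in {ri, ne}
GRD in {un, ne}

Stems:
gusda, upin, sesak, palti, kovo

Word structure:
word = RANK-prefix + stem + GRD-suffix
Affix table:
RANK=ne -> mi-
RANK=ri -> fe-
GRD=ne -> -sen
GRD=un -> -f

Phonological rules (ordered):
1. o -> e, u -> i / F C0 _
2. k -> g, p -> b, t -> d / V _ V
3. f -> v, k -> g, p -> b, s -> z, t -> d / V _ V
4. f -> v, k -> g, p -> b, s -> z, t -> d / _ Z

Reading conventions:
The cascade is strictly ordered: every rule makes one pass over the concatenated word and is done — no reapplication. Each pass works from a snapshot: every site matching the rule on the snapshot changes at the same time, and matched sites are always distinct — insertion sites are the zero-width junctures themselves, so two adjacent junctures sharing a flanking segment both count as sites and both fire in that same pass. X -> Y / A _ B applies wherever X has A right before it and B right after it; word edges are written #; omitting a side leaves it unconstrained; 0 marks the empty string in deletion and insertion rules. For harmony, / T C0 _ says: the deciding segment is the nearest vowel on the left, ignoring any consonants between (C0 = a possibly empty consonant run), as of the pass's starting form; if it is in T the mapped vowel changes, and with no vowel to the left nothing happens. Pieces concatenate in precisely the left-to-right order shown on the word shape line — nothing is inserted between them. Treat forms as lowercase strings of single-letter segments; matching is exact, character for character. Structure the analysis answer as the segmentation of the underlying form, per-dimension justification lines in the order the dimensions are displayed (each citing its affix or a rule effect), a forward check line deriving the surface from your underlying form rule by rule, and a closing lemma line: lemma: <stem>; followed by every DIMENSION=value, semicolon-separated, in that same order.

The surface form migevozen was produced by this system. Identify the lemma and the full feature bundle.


underlying: mi-kovo-sen
RANK=ne - signalled by the affix mi-
GRD=ne - signalled by the affix -sen
check: mikovosen -> mikevosen -> migevosen -> migevozen -> migevozen
lemma: kovo; RANK=ne; GRD=ne


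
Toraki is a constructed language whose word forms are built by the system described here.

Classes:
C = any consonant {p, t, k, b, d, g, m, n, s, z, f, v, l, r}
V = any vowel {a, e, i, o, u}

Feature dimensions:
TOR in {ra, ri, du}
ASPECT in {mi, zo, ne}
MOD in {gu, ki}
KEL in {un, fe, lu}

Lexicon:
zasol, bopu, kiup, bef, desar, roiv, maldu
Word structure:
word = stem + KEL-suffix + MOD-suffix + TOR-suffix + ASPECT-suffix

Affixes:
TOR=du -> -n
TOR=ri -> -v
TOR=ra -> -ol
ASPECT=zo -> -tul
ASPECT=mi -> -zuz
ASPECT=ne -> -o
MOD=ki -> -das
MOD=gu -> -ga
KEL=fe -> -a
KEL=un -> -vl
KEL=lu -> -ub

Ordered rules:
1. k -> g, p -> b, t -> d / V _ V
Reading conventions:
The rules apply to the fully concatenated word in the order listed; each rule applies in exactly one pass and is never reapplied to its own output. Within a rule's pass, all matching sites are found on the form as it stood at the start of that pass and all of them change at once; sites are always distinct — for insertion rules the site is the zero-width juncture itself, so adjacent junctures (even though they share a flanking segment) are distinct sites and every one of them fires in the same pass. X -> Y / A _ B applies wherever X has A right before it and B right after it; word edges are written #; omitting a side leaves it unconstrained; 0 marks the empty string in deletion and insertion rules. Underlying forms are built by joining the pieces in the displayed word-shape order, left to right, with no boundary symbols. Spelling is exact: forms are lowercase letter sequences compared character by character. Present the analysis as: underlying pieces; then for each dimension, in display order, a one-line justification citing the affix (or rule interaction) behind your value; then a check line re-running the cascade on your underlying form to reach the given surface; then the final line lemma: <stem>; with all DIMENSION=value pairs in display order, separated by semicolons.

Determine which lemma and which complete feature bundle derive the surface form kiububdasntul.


underlying: kiup-ub-das-n-tul
TOR=du - signalled by the affix -n
ASPECT=zo - signalled by the affix -tul
MOD=ki - signalled by the affix -das
KEL=lu - signalled by the affix -ub
check: kiupubdasntul -> kiububdasntul
lemma: kiup; TOR=du; ASPECT=zo; MOD=ki; KEL=lu


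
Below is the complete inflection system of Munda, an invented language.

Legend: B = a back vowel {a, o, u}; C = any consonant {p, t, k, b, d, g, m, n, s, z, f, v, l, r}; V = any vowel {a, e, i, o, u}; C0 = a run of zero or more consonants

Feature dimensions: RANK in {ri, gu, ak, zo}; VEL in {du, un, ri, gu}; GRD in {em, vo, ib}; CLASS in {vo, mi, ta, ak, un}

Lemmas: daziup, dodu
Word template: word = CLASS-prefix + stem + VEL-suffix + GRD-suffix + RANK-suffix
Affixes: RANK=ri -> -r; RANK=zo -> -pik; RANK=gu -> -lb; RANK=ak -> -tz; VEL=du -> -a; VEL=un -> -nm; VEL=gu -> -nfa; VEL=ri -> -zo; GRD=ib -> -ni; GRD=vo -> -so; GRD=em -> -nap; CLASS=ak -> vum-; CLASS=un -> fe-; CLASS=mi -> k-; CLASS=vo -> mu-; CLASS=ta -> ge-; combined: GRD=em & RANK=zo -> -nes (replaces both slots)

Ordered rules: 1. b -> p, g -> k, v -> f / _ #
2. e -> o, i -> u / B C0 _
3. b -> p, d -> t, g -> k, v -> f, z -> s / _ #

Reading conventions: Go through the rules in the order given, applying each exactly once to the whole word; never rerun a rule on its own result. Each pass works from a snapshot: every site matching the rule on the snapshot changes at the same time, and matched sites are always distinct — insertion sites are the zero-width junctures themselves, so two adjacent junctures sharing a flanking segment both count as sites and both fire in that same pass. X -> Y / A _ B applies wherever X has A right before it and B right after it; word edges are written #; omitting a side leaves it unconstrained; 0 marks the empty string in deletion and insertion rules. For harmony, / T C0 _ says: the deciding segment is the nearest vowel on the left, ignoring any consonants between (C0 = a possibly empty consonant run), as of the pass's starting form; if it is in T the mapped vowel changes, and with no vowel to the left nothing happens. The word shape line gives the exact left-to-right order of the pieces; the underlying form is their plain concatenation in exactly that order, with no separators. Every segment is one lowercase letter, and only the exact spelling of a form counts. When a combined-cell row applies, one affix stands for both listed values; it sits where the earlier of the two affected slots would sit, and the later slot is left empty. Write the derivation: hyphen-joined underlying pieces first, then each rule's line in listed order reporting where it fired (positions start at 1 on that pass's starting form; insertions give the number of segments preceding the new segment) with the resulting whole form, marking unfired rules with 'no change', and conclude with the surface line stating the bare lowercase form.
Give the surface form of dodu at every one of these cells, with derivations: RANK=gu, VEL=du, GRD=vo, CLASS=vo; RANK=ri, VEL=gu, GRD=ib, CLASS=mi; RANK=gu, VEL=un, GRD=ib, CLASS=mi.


cell RANK=gu, VEL=du, GRD=vo, CLASS=vo:
underlying: mu-dodu-a-so-lb
1. b -> p, g -> k, v -> f / _ #: fires at position(s) 11: mudoduasolp
2. e -> o, i -> u / B C0 _: no change
3. b -> p, d -> t, g -> k, v -> f, z -> s / _ #: no change
surface: mudoduasolp

cell RANK=ri, VEL=gu, GRD=ib, CLASS=mi:
underlying: k-dodu-nfa-ni-r
1. b -> p, g -> k, v -> f / _ #: no change
2. e -> o, i -> u / B C0 _: fires at position(s) 10: kdodunfanur
3. b -> p, d -> t, g -> k, v -> f, z -> s / _ #: no change
surface: kdodunfanur

cell RANK=gu, VEL=un, GRD=ib, CLASS=mi:
underlying: k-dodu-nm-ni-lb
1. b -> p, g -> k, v -> f / _ #: fires at position(s) 11: kdodunmnilp
2. e -> o, i -> u / B C0 _: fires at position(s) 9: kdodunmnulp
3. b -> p, d -> t, g -> k, v -> f, z -> s / _ #: no change
surface: kdodunmnulp


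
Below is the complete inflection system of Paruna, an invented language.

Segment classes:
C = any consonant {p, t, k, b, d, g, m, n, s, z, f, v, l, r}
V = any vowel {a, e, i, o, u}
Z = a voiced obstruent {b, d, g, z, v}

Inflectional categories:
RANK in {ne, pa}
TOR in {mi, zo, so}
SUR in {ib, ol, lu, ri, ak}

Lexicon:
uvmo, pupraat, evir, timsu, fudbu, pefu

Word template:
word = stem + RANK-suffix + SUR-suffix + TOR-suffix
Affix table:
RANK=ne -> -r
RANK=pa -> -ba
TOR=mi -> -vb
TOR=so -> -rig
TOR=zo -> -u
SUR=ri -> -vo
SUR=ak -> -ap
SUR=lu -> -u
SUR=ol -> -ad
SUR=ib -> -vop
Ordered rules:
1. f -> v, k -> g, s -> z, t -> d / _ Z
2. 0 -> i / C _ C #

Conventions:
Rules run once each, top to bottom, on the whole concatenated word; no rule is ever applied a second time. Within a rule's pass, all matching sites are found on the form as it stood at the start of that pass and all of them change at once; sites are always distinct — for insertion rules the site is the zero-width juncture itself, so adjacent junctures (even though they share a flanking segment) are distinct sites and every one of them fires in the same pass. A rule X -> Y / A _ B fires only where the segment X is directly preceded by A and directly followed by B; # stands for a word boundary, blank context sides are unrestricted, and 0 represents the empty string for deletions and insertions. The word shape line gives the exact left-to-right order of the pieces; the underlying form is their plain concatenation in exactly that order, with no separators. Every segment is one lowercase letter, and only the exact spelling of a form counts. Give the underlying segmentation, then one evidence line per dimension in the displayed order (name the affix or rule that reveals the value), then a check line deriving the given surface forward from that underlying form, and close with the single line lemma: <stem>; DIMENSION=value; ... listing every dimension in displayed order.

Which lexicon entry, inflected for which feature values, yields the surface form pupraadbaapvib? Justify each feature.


underlying: pupraat-ba-ap-vb
RANK=pa - signalled by the affix -ba
TOR=mi - signalled by the affix -vb
SUR=ak - signalled by the affix -ap
check: pupraatbaapvb -> pupraadbaapvb -> pupraadbaapvib
lemma: pupraat; RANK=pa; TOR=mi; SUR=ak


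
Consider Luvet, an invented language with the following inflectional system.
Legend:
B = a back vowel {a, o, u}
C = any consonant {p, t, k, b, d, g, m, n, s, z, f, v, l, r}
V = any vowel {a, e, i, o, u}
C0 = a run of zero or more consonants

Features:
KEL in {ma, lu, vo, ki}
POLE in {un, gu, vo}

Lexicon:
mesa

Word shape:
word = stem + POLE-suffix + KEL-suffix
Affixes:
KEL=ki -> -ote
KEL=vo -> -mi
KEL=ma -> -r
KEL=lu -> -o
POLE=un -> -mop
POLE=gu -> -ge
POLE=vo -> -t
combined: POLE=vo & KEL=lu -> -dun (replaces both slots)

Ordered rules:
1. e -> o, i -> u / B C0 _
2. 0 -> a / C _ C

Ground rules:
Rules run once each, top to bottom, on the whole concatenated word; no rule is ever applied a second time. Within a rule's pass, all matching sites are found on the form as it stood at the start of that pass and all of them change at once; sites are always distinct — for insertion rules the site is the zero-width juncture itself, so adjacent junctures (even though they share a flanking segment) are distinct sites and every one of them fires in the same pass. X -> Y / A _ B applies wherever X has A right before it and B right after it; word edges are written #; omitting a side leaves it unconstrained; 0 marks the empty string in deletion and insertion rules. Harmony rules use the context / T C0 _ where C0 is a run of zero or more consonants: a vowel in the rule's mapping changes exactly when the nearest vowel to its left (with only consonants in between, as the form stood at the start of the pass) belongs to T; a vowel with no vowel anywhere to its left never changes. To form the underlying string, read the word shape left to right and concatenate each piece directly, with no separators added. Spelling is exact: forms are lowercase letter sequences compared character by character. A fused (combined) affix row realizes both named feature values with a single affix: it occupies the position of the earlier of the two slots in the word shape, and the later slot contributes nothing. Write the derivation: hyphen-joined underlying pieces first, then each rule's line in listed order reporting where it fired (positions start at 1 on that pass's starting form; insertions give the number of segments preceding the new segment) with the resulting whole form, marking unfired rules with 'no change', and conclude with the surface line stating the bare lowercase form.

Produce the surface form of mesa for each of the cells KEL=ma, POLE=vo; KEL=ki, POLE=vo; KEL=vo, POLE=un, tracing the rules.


cell KEL=ma, POLE=vo:
underlying: mesa-t-r
1. e -> o, i -> u / B C0 _: no change
2. 0 -> a / C _ C: inserts after position(s) 5: mesatar
surface: mesatar

cell KEL=ki, POLE=vo:
underlying: mesa-t-ote
1. e -> o, i -> u / B C0 _: fires at position(s) 8: mesatoto
2. 0 -> a / C _ C: no change
surface: mesatoto

cell KEL=vo, POLE=un:
underlying: mesa-mop-mi
1. e -> o, i -> u / B C0 _: fires at position(s) 9: mesamopmu
2. 0 -> a / C _ C: inserts after position(s) 7: mesamopamu
surface: mesamopamu


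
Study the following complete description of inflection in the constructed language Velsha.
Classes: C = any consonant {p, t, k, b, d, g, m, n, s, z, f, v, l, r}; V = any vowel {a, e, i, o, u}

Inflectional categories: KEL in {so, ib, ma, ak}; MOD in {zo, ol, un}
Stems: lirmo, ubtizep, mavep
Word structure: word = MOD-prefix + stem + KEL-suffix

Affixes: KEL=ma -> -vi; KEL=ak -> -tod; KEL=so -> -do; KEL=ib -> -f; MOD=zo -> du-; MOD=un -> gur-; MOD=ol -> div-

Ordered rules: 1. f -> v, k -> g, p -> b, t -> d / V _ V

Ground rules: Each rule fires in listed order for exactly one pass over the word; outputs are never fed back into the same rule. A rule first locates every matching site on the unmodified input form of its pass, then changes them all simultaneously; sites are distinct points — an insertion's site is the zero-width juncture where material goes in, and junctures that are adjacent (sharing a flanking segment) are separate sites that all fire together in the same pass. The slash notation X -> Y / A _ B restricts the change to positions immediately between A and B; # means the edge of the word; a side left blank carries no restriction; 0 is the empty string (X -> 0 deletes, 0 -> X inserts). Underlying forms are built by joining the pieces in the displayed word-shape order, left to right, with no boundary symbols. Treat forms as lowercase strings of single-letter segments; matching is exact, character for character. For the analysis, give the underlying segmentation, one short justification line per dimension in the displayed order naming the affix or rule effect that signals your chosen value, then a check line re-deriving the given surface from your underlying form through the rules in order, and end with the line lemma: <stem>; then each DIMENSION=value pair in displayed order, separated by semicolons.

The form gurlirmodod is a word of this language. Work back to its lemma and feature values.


underlying: gur-lirmo-tod
KEL=ak - signalled by the affix -tod
MOD=un - signalled by the affix gur-
check: gurlirmotod -> gurlirmodod
lemma: lirmo; KEL=ak; MOD=un


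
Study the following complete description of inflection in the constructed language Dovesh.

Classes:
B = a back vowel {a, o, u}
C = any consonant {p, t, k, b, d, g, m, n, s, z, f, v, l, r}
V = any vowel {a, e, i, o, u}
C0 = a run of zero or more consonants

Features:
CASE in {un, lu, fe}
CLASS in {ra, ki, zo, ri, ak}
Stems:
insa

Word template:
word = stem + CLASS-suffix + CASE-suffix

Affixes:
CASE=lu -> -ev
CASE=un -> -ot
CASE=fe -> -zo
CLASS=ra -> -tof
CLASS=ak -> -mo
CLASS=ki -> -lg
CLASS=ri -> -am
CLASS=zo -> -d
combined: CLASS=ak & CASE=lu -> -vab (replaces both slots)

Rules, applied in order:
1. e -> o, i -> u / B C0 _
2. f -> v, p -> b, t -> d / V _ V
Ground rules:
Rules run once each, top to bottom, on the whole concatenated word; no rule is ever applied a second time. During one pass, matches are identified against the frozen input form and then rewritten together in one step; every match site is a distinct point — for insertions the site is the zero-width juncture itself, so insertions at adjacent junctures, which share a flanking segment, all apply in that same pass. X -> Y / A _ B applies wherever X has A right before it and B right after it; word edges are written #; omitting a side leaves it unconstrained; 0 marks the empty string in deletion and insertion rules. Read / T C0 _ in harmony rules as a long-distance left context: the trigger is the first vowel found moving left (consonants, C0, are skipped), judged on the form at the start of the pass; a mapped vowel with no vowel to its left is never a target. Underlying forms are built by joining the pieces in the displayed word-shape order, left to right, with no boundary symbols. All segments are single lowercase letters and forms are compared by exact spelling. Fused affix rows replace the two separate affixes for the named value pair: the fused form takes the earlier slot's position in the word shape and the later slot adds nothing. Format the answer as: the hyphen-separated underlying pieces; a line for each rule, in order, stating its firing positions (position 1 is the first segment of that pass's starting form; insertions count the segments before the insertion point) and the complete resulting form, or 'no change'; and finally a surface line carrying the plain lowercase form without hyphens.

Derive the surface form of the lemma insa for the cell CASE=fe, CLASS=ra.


underlying: insa-tof-zo
1. e -> o, i -> u / B C0 _: no change
2. f -> v, p -> b, t -> d / V _ V: fires at position(s) 5: insadofzo
surface: insadofzo


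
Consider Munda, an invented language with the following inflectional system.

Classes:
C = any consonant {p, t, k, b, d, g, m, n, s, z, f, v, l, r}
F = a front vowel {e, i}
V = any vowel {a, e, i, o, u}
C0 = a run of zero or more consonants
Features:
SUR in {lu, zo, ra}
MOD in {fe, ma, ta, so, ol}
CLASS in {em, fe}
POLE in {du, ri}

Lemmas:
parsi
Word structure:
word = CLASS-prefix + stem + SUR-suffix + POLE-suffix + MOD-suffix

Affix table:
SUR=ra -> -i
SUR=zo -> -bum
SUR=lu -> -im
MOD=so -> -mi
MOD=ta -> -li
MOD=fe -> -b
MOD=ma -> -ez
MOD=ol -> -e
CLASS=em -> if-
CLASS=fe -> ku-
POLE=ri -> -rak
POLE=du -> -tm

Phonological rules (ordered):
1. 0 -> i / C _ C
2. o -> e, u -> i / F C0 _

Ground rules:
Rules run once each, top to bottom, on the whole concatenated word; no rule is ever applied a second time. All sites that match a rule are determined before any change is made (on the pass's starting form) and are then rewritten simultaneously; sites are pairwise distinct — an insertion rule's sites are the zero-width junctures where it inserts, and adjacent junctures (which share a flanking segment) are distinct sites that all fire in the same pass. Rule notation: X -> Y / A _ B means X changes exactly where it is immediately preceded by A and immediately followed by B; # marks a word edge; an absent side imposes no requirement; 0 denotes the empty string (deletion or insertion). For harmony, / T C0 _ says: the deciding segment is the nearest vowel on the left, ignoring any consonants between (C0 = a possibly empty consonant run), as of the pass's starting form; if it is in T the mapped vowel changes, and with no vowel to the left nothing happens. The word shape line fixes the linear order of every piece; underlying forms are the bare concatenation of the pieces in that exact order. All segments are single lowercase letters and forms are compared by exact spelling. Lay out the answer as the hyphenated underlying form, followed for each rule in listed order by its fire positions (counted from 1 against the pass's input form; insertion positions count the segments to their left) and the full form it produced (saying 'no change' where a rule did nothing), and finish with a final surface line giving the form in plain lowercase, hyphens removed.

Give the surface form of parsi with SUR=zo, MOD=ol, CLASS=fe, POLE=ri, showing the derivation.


underlying: ku-parsi-bum-rak-e
1. 0 -> i / C _ C: inserts after position(s) 5, 10: kuparisibumirake
2. o -> e, u -> i / F C0 _: fires at position(s) 10: kuparisibimirake
surface: kuparisibimirake
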